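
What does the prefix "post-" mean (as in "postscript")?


Prefix: post-
Example: postscript (post- + script)
Meaning = after


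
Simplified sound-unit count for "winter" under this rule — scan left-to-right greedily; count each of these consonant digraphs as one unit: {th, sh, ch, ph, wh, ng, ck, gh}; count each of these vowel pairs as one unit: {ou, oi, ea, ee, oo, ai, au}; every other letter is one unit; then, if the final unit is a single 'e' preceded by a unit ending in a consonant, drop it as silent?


Word: "winter" (6 letters)
Left-to-right scan:
  1. 'w' (letter)
  2. 'i' (letter)
  3. 'n' (letter)
  4. 't' (letter)
  5. 'e' (letter)
  6. 'r' (letter)
Units from scan: 6
Sound units = 6 units


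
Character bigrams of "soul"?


Word: "soul" (length 4)
Number of bigrams = 4 - 2 + 1 = 3
  Position 0: "so"
  Position 1: "ou"
  Position 2: "ul"
Bigrams = "so", "ou", "ul"


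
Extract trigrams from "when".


Word: "when" (length 4)
Number of trigrams = 4 - 3 + 1 = 2
  Position 0: "whe"
  Position 1: "hen"
Trigrams = "whe", "hen"


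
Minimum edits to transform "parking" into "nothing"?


Word 1: "parking" (length 7)
Word 2: "nothing" (length 7)
One optimal edit sequence (insert/delete/substitute each cost 1):
  1. substitute 'p' -> 'n'  (+1)
  2. substitute 'a' -> 'o'  (+1)
  3. substitute 'r' -> 't'  (+1)
  4. substitute 'k' -> 'h'  (+1)
  5. keep 'i'
  6. keep 'n'
  7. keep 'g'
Total edit operations: 4
Edit distance = 4


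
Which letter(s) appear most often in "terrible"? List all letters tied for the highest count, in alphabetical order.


Word: "terrible"
Letter counts:
  'b': 1
  'e': 2
  'i': 1
  'l': 1
  'r': 2
  't': 1
Maximum count = 2
Most frequent = 'e', 'r' (2 times each)


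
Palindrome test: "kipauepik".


Word: "kipauepik"
Reversed: "kipeuapik"
Forward == Backward? kipauepik != kipeuapik
Palindrome = No


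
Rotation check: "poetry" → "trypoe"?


Word: "poetry", Candidate: "trypoe"
Method: check if candidate is substring of word+word
"poetrypoetry" contains "trypoe"? Yes
Is rotation = Yes


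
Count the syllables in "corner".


Word: "corner"
Syllable breakdown: cor | ner
Counting: 2 parts
= 2 syllables


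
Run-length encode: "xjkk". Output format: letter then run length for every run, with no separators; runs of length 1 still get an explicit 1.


String: "xjkk"
Scanning for consecutive runs:
  'x' x 1
  'j' x 1
  'k' x 2
RLE = "x1j1k2"


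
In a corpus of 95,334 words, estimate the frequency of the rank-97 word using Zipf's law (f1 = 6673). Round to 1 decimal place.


Zipf's law: f(r) = f(1) / r
f(1) = 6673
f(97) = 6673 / 97
= 68.8 occurrences


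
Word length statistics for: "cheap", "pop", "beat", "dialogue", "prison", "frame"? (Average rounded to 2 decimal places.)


Lengths: "cheap"=5, "pop"=3, "beat"=4, "dialogue"=8, "prison"=6, "frame"=5
Sum = 31, Count = 6
Average = 31/6 = 5.17
= avg=5.17, min=3, max=8


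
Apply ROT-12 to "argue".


Word: "argue"
Shift: 12
Each letter → (letter + shift) mod 26:
  'a' (0) + 12 = 12 → 'm'
  'r' (17) + 12 = 3 → 'd'
  'g' (6) + 12 = 18 → 's'
  'u' (20) + 12 = 6 → 'g'
  'e' (4) + 12 = 16 → 'q'
Result = "mdsgq"


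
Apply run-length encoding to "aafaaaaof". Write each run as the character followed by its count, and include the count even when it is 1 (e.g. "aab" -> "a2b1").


String: "aafaaaaof"
Scanning for consecutive runs:
  'a' x 2
  'f' x 1
  'a' x 4
  'o' x 1
  'f' x 1
RLE = "a2f1a4o1f1"


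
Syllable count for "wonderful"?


Word: "wonderful"
Syllable breakdown: won | der | ful
Counting: 3 parts
= 3 syllables


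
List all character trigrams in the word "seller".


Word: "seller" (length 6)
Number of trigrams = 6 - 3 + 1 = 4
  Position 0: "sel"
  Position 1: "ell"
  Position 2: "lle"
  Position 3: "ler"
Trigrams = "sel", "ell", "lle", "ler"


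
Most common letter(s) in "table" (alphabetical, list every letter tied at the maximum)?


Word: "table"
Letter counts:
  'a': 1
  'b': 1
  'e': 1
  'l': 1
  't': 1
Maximum count = 1
Most frequent = 'a', 'b', 'e', 'l', 't' (1 time each)


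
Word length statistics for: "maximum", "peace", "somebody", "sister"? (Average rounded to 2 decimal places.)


Lengths: "maximum"=7, "peace"=5, "somebody"=8, "sister"=6
Sum = 26, Count = 4
Average = 26/4 = 6.50
= avg=6.50, min=5, max=8


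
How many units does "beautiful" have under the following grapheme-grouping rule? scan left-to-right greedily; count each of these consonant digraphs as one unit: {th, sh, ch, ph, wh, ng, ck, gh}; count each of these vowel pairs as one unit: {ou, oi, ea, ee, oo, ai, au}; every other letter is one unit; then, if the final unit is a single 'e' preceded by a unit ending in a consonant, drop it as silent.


Word: "beautiful" (9 letters)
Left-to-right scan:
  (1) 'b' (letter)
  (2) 'ea' (vowel-pair)
  (3) 'u' (letter)
  (4) 't' (letter)
  (5) 'i' (letter)
  (6) 'f' (letter)
  (7) 'u' (letter)
  (8) 'l' (letter)
Units from scan: 8
Sound units = 8 units


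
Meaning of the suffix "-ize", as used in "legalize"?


Suffix: -ize
As in: legalize -> legal + -ize
Meaning = to make


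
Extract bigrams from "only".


Word: "only" (length 4)
Number of bigrams = 4 - 2 + 1 = 3
  Position 0: "on"
  Position 1: "nl"
  Position 2: "ly"
Bigrams = "on", "nl", "ly"


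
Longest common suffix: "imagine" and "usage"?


Word 1: "imagine"
Word 2: "usage"
Comparing from end:
  Pos -1: 'e' == 'e'
  Pos -2: 'n' != 'g' (stop)
LCS = "e" (length 1)


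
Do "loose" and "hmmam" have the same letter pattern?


Pattern of "loose": [0, 1, 1, 2, 3]
Pattern of "hmmam": [0, 1, 1, 2, 1]
Patterns do not match
Same pattern = No


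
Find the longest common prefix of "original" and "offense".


Word 1: "original"
Word 2: "offense"
Comparing from start:
  Pos 0: 'o' == 'o'
  Pos 1: 'r' != 'f' (stop)
LCP = "o" (length 1)


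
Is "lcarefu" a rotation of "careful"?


Word: "careful", Candidate: "lcarefu"
Method: check if candidate is substring of word+word
"carefulcareful" contains "lcarefu"? Yes
Is rotation = Yes


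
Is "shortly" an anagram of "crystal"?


Word 1: "crystal" → sorted: aclrsty
Word 2: "shortly" → sorted: hlorsty
Same letters? aclrsty != hlorsty
Anagram = No


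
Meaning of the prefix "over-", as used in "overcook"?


Prefix: over-
Example: overcook (over- + cook)
Meaning = excessive


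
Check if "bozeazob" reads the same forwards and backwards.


Word: "bozeazob"
Reversed: "bozaezob"
Forward == Backward? bozeazob != bozaezob
Palindrome = No


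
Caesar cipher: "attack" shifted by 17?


Word: "attack"
Shift: 17
Each letter → (letter + shift) mod 26:
  'a' (0) + 17 = 17 → 'r'
  't' (19) + 17 = 10 → 'k'
  't' (19) + 17 = 10 → 'k'
  'a' (0) + 17 = 17 → 'r'
  'c' (2) + 17 = 19 → 't'
  'k' (10) + 17 = 1 → 'b'
Result = "rkkrtb"


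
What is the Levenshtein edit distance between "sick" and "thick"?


Word 1: "sick" (length 4)
Word 2: "thick" (length 5)
One optimal edit sequence (insert/delete/substitute each cost 1):
  1. insert 't'  (+1)
  2. substitute 's' -> 'h'  (+1)
  3. keep 'i'
  4. keep 'c'
  5. keep 'k'
Total edit operations: 2
Edit distance = 2


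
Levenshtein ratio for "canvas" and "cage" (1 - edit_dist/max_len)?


Word 1: "canvas" (length 6)
Word 2: "cage" (length 4)
One optimal edit sequence:
  1. keep 'c'
  2. keep 'a'
  3. delete 'n'  (+1)
  4. delete 'v'  (+1)
  5. substitute 'a' -> 'g'  (+1)
  6. substitute 's' -> 'e'  (+1)
Edit distance = 4
Max length = max(6, 4) = 6
Similarity = 1 - 4/6
= 0.3333


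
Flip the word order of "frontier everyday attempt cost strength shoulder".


Original: "frontier everyday attempt cost strength shoulder"
Words (1..n): frontier | everyday | attempt | cost | strength | shoulder
Reversed (n..1): shoulder | strength | cost | attempt | everyday | frontier
Result = "shoulder strength cost attempt everyday frontier"


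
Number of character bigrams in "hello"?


Word: "hello" (length 5)
Number of 2-grams = length - 2 + 1 = 5 - 2 + 1
= 4


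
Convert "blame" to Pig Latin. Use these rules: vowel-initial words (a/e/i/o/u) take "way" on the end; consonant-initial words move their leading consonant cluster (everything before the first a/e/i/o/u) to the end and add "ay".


Word: "blame"
Starts with consonant(s) → move to end, add 'ay'
Consonant cluster: "bl"
Pig Latin = "ameblay"


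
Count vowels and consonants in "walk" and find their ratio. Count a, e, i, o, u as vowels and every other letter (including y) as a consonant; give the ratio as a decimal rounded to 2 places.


Word: "walk"
Vowels (a,e,i,o,u): 1
Consonants: 3
Ratio = 1/3
= 0.33


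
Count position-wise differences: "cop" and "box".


Comparing character by character (same length = 3):
  Pos 0: 'c' vs 'b' !=
  Pos 1: 'o' vs 'o' =
  Pos 2: 'p' vs 'x' !=
Hamming distance = 2


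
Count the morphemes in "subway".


Word: "subway"
Morphemes: sub- / way
Each morpheme carries meaning
= 2 morphemes


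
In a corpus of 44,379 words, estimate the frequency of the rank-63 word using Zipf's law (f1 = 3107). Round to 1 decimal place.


Zipf's law: f(r) = f(1) / r
f(1) = 3107
f(63) = 3107 / 63
= 49.3 occurrences


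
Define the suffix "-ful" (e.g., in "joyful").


Suffix: -ful
Example: joyful = joy + -ful
Meaning = full of


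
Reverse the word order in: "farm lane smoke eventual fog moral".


Original: "farm lane smoke eventual fog moral"
Words (1..n): farm | lane | smoke | eventual | fog | moral
Reversed (n..1): moral | fog | eventual | smoke | lane | farm
Result = "moral fog eventual smoke lane farm"


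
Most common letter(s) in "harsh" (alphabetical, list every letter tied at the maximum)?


Word: "harsh"
Letter counts:
  'a': 1
  'h': 2
  'r': 1
  's': 1
Maximum count = 2
Most frequent = 'h' (2 times each)


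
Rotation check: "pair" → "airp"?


Word: "pair", Candidate: "airp"
Method: check if candidate is substring of word+word
"pairpair" contains "airp"? Yes
Is rotation = Yes


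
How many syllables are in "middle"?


Word: "middle"
Syllable breakdown: mid | dle
Counting: 2 parts
= 2 syllables


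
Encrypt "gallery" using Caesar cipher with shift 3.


Word: "gallery"
Shift: 3
Each letter → (letter + shift) mod 26:
  'g' (6) + 3 = 9 → 'j'
  'a' (0) + 3 = 3 → 'd'
  'l' (11) + 3 = 14 → 'o'
  'l' (11) + 3 = 14 → 'o'
  'e' (4) + 3 = 7 → 'h'
  'r' (17) + 3 = 20 → 'u'
  'y' (24) + 3 = 1 → 'b'
Result = "jdoohub"


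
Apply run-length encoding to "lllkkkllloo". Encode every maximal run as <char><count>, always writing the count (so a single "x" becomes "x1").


String: "lllkkkllloo"
Scanning for consecutive runs:
  'l' x 3
  'k' x 3
  'l' x 3
  'o' x 2
RLE = "l3k3l3o2"


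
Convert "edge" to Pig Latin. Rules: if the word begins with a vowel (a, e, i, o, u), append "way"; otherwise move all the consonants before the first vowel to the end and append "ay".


Word: "edge"
Starts with vowel → add 'way'
Pig Latin = "edgeway"


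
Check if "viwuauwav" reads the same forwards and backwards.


Word: "viwuauwav"
Reversed: "vawuauwiv"
Forward == Backward? viwuauwav != vawuauwiv
Palindrome = No


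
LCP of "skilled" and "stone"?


Word 1: "skilled"
Word 2: "stone"
Comparing from start:
  Pos 0: 's' == 's'
  Pos 1: 'k' != 't' (stop)
LCP = "s" (length 1)


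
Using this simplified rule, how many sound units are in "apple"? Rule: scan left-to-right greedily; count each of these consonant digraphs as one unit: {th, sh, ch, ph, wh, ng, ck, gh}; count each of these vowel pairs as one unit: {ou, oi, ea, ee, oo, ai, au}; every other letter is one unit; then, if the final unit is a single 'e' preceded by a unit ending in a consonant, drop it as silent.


Word: "apple" (5 letters)
Left-to-right scan:
  [1] 'a' (letter)
  [2] 'p' (letter)
  [3] 'p' (letter)
  [4] 'l' (letter)
  [5] 'e' (letter)
Units from scan: 5
Final unit is 'e' after a consonant -> drop as silent (-1)
Sound units = 4 units


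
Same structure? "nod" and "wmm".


Pattern of "nod": [0, 1, 2]
Pattern of "wmm": [0, 1, 1]
Patterns do not match
Same pattern = No


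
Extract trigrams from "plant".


Word: "plant" (length 5)
Number of trigrams = 5 - 3 + 1 = 3
  Position 0: "pla"
  Position 1: "lan"
  Position 2: "ant"
Trigrams = "pla", "lan", "ant"


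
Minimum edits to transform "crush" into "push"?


Word 1: "crush" (length 5)
Word 2: "push" (length 4)
One optimal edit sequence (insert/delete/substitute each cost 1):
  1. delete 'c'  (+1)
  2. substitute 'r' -> 'p'  (+1)
  3. keep 'u'
  4. keep 's'
  5. keep 'h'
Total edit operations: 2
Edit distance = 2


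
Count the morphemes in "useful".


Word: "useful"
Morphemes: use | -ful
Each morpheme carries meaning
= 2 morphemes


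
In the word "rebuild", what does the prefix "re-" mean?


Prefix: re-
As in: rebuild -> re- + build
Meaning = again


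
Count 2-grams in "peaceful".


Word: "peaceful" (length 8)
Number of 2-grams = length - 2 + 1 = 8 - 2 + 1
= 7


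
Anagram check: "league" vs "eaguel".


Word 1: "league" → sorted: aeeglu
Word 2: "eaguel" → sorted: aeeglu
Same letters? aeeglu == aeeglu
Anagram = Yes


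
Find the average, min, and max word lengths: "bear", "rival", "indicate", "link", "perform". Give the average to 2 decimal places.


Lengths: "bear"=4, "rival"=5, "indicate"=8, "link"=4, "perform"=7
Sum = 28, Count = 5
Average = 28/5 = 5.60
= avg=5.60, min=4, max=8


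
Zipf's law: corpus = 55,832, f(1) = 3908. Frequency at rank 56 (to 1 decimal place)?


Zipf's law: f(r) = f(1) / r
f(1) = 3908
f(56) = 3908 / 56
= 69.8 occurrences


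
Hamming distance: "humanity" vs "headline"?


Comparing character by character (same length = 8):
  Pos 0: 'h' vs 'h' =
  Pos 1: 'u' vs 'e' !=
  Pos 2: 'm' vs 'a' !=
  Pos 3: 'a' vs 'd' !=
  Pos 4: 'n' vs 'l' !=
  Pos 5: 'i' vs 'i' =
  Pos 6: 't' vs 'n' !=
  Pos 7: 'y' vs 'e' !=
Hamming distance = 6


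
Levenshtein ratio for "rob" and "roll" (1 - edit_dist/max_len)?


Word 1: "rob" (length 3)
Word 2: "roll" (length 4)
One optimal edit sequence:
  1. keep 'r'
  2. keep 'o'
  3. insert 'l'  (+1)
  4. substitute 'b' -> 'l'  (+1)
Edit distance = 2
Max length = max(3, 4) = 4
Similarity = 1 - 2/4
= 0.5000


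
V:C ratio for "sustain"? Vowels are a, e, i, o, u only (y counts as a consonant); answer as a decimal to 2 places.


Word: "sustain"
Vowels (a,e,i,o,u): 3
Consonants: 4
Ratio = 3/4
= 0.75


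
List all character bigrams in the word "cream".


Word: "cream" (length 5)
Number of bigrams = 5 - 2 + 1 = 4
  Position 0: "cr"
  Position 1: "re"
  Position 2: "ea"
  Position 3: "am"
Bigrams = "cr", "re", "ea", "am"


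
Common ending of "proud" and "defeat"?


Word 1: "proud"
Word 2: "defeat"
Comparing from end:
  Pos -1: 'd' != 't' (stop)
LCS = "" (length 0)


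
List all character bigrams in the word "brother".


Word: "brother" (length 7)
Number of bigrams = 7 - 2 + 1 = 6
  Position 0: "br"
  Position 1: "ro"
  Position 2: "ot"
  Position 3: "th"
  Position 4: "he"
  Position 5: "er"
Bigrams = "br", "ro", "ot", "th", "he", "er"


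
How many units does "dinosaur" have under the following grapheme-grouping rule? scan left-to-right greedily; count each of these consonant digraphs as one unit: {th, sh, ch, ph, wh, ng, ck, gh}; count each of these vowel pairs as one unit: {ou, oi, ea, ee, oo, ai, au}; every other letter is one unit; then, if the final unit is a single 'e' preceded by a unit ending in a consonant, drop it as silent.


Word: "dinosaur" (8 letters)
Left-to-right scan:
  [1] 'd' (letter)
  [2] 'i' (letter)
  [3] 'n' (letter)
  [4] 'o' (letter)
  [5] 's' (letter)
  [6] 'au' (vowel-pair)
  [7] 'r' (letter)
Units from scan: 7
Sound units = 7 units


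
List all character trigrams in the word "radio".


Word: "radio" (length 5)
Number of trigrams = 5 - 3 + 1 = 3
  Position 0: "rad"
  Position 1: "adi"
  Position 2: "dio"
Trigrams = "rad", "adi", "dio"


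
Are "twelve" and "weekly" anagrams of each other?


Word 1: "twelve" → sorted: eeltvw
Word 2: "weekly" → sorted: eeklwy
Same letters? eeltvw != eeklwy
Anagram = No


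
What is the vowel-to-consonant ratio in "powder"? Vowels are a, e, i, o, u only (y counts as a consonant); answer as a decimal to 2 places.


Word: "powder"
Vowels (a,e,i,o,u): 2
Consonants: 4
Ratio = 2/4
= 0.50


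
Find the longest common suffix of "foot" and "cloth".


Word 1: "foot"
Word 2: "cloth"
Comparing from end:
  Pos -1: 't' != 'h' (stop)
LCS = "" (length 0)


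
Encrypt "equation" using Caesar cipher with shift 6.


Word: "equation"
Shift: 6
Each letter → (letter + shift) mod 26:
  'e' (4) + 6 = 10 → 'k'
  'q' (16) + 6 = 22 → 'w'
  'u' (20) + 6 = 0 → 'a'
  'a' (0) + 6 = 6 → 'g'
  't' (19) + 6 = 25 → 'z'
  'i' (8) + 6 = 14 → 'o'
  'o' (14) + 6 = 20 → 'u'
  'n' (13) + 6 = 19 → 't'
Result = "kwagzout"


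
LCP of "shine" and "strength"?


Word 1: "shine"
Word 2: "strength"
Comparing from start:
  Pos 0: 's' == 's'
  Pos 1: 'h' != 't' (stop)
LCP = "s" (length 1)


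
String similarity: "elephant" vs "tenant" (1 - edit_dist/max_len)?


Word 1: "elephant" (length 8)
Word 2: "tenant" (length 6)
One optimal edit sequence:
  1. delete 'e'  (+1)
  2. substitute 'l' -> 't'  (+1)
  3. keep 'e'
  4. delete 'p'  (+1)
  5. substitute 'h' -> 'n'  (+1)
  6. keep 'a'
  7. keep 'n'
  8. keep 't'
Edit distance = 4
Max length = max(8, 6) = 8
Similarity = 1 - 4/8
= 0.5000


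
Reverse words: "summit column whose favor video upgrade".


Original: "summit column whose favor video upgrade"
Words (1..n): summit | column | whose | favor | video | upgrade
Reversed (n..1): upgrade | video | favor | whose | column | summit
Result = "upgrade video favor whose column summit"


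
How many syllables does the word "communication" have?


Word: "communication"
Syllable breakdown: com-mu-ni-ca-tion
Counting: 5 parts
= 5 syllables


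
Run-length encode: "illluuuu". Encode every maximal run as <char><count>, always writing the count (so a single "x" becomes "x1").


String: "illluuuu"
Scanning for consecutive runs:
  'i' x 1
  'l' x 3
  'u' x 4
RLE = "i1l3u4"


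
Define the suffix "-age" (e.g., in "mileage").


Suffix: -age
As in: mileage -> mile + -age
Meaning = result / collection


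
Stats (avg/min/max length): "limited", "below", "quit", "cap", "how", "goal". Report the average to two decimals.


Lengths: "limited"=7, "below"=5, "quit"=4, "cap"=3, "how"=3, "goal"=4
Sum = 26, Count = 6
Average = 26/6 = 4.33
= avg=4.33, min=3, max=7


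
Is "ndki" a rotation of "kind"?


Word: "kind", Candidate: "ndki"
Method: check if candidate is substring of word+word
"kindkind" contains "ndki"? Yes
Is rotation = Yes


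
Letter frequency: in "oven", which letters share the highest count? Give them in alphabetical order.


Word: "oven"
Letter counts:
  'e': 1
  'n': 1
  'o': 1
  'v': 1
Maximum count = 1
Most frequent = 'e', 'n', 'o', 'v' (1 time each)


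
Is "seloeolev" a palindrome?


Word: "seloeolev"
Reversed: "veloeoles"
Forward == Backward? seloeolev != veloeoles
Palindrome = No


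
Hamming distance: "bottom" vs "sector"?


Comparing character by character (same length = 6):
  Pos 0: 'b' vs 's' !=
  Pos 1: 'o' vs 'e' !=
  Pos 2: 't' vs 'c' !=
  Pos 3: 't' vs 't' =
  Pos 4: 'o' vs 'o' =
  Pos 5: 'm' vs 'r' !=
Hamming distance = 4


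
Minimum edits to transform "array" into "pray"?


Word 1: "array" (length 5)
Word 2: "pray" (length 4)
One optimal edit sequence (insert/delete/substitute each cost 1):
  1. delete 'a'  (+1)
  2. substitute 'r' -> 'p'  (+1)
  3. keep 'r'
  4. keep 'a'
  5. keep 'y'
Total edit operations: 2
Edit distance = 2


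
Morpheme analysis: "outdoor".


Word: "outdoor"
Morphemes: out- / door
Each morpheme carries meaning
= 2 morphemes


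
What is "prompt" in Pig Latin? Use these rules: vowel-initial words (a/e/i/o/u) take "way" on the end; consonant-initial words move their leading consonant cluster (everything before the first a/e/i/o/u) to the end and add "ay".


Word: "prompt"
Starts with consonant(s) → move to end, add 'ay'
Consonant cluster: "pr"
Pig Latin = "omptpray"


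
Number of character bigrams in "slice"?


Word: "slice" (length 5)
Number of 2-grams = length - 2 + 1 = 5 - 2 + 1
= 4


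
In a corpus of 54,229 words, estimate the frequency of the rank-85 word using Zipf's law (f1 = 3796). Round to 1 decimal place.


Zipf's law: f(r) = f(1) / r
f(1) = 3796
f(85) = 3796 / 85
= 44.7 occurrences


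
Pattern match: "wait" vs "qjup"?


Pattern of "wait": [0, 1, 2, 3]
Pattern of "qjup": [0, 1, 2, 3]
Patterns match
Same pattern = Yes


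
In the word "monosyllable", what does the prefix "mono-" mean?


Prefix: mono-
As in: monosyllable -> mono- + syllable
Meaning = one


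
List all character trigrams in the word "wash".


Word: "wash" (length 4)
Number of trigrams = 4 - 3 + 1 = 2
  Position 0: "was"
  Position 1: "ash"
Trigrams = "was", "ash"


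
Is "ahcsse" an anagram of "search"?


Word 1: "search" → sorted: acehrs
Word 2: "ahcsse" → sorted: acehss
Same letters? acehrs != acehss
Anagram = No


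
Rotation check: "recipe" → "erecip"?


Word: "recipe", Candidate: "erecip"
Method: check if candidate is substring of word+word
"reciperecipe" contains "erecip"? Yes
Is rotation = Yes


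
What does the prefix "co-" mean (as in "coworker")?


Prefix: co-
Example: coworker (co- + worker)
Meaning = together


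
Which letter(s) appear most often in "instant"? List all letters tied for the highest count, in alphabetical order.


Word: "instant"
Letter counts:
  'a': 1
  'i': 1
  'n': 2
  's': 1
  't': 2
Maximum count = 2
Most frequent = 'n', 't' (2 times each)


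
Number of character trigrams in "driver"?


Word: "driver" (length 6)
Number of 3-grams = length - 3 + 1 = 6 - 3 + 1
= 4


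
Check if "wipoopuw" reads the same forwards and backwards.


Word: "wipoopuw"
Reversed: "wupoopiw"
Forward == Backward? wipoopuw != wupoopiw
Palindrome = No


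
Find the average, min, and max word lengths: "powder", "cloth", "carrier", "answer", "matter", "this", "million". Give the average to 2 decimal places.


Lengths: "powder"=6, "cloth"=5, "carrier"=7, "answer"=6, "matter"=6, "this"=4, "million"=7
Sum = 41, Count = 7
Average = 41/7 = 5.86
= avg=5.86, min=4, max=7


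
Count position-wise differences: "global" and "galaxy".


Comparing character by character (same length = 6):
  Pos 0: 'g' vs 'g' =
  Pos 1: 'l' vs 'a' !=
  Pos 2: 'o' vs 'l' !=
  Pos 3: 'b' vs 'a' !=
  Pos 4: 'a' vs 'x' !=
  Pos 5: 'l' vs 'y' !=
Hamming distance = 5


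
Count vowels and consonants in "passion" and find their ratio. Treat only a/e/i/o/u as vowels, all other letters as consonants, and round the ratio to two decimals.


Word: "passion"
Vowels (a,e,i,o,u): 3
Consonants: 4
Ratio = 3/4
= 0.75


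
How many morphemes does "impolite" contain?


Word: "impolite"
Morphemes: im- / polite
Each morpheme carries meaning
= 2 morphemes


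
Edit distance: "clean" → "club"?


Word 1: "clean" (length 5)
Word 2: "club" (length 4)
One optimal edit sequence (insert/delete/substitute each cost 1):
  1. keep 'c'
  2. keep 'l'
  3. delete 'e'  (+1)
  4. substitute 'a' -> 'u'  (+1)
  5. substitute 'n' -> 'b'  (+1)
Total edit operations: 3
Edit distance = 3


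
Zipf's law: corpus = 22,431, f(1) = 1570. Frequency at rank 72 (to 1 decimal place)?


Zipf's law: f(r) = f(1) / r
f(1) = 1570
f(72) = 1570 / 72
= 21.8 occurrences


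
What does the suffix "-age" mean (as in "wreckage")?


Suffix: -age
As in: wreckage -> wreck + -age
Meaning = result / collection


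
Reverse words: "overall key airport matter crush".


Original: "overall key airport matter crush"
Words (1..n): overall | key | airport | matter | crush
Reversed (n..1): crush | matter | airport | key | overall
Result = "crush matter airport key overall"


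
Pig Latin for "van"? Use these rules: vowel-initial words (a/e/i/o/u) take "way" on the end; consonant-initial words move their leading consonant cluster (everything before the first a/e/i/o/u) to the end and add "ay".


Word: "van"
Starts with consonant(s) → move to end, add 'ay'
Consonant cluster: "v"
Pig Latin = "anvay"


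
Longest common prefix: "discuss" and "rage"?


Word 1: "discuss"
Word 2: "rage"
Comparing from start:
  Pos 0: 'd' != 'r' (stop)
LCP = "" (length 0)


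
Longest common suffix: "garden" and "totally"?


Word 1: "garden"
Word 2: "totally"
Comparing from end:
  Pos -1: 'n' != 'y' (stop)
LCS = "" (length 0)


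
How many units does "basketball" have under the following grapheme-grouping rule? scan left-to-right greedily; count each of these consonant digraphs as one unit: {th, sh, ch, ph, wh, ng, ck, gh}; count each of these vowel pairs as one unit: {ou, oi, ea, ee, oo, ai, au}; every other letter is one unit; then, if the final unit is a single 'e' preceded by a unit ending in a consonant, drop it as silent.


Word: "basketball" (10 letters)
Left-to-right scan:
  1. 'b' (letter)
  2. 'a' (letter)
  3. 's' (letter)
  4. 'k' (letter)
  5. 'e' (letter)
  6. 't' (letter)
  7. 'b' (letter)
  8. 'a' (letter)
  9. 'l' (letter)
  10. 'l' (letter)
Units from scan: 10
Sound units = 10 units


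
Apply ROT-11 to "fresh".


Word: "fresh"
Shift: 11
Each letter → (letter + shift) mod 26:
  'f' (5) + 11 = 16 → 'q'
  'r' (17) + 11 = 2 → 'c'
  'e' (4) + 11 = 15 → 'p'
  's' (18) + 11 = 3 → 'd'
  'h' (7) + 11 = 18 → 's'
Result = "qcpds"


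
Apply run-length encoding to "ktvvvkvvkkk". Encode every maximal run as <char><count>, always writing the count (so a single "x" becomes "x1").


String: "ktvvvkvvkkk"
Scanning for consecutive runs:
  'k' x 1
  't' x 1
  'v' x 3
  'k' x 1
  'v' x 2
  'k' x 3
RLE = "k1t1v3k1v2k3"


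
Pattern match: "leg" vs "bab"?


Pattern of "leg": [0, 1, 2]
Pattern of "bab": [0, 1, 0]
Patterns do not match
Same pattern = No


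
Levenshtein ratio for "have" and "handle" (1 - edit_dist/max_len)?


Word 1: "have" (length 4)
Word 2: "handle" (length 6)
One optimal edit sequence:
  1. keep 'h'
  2. keep 'a'
  3. insert 'n'  (+1)
  4. insert 'd'  (+1)
  5. substitute 'v' -> 'l'  (+1)
  6. keep 'e'
Edit distance = 3
Max length = max(4, 6) = 6
Similarity = 1 - 3/6
= 0.5000


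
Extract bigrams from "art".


Word: "art" (length 3)
Number of bigrams = 3 - 2 + 1 = 2
  Position 0: "ar"
  Position 1: "rt"
Bigrams = "ar", "rt"


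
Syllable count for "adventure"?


Word: "adventure"
Syllable breakdown: ad-ven-ture
Counting: 3 parts
= 3 syllables


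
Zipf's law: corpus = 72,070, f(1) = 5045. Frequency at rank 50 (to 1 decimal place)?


Zipf's law: f(r) = f(1) / r
f(1) = 5045
f(50) = 5045 / 50
= 100.9 occurrences


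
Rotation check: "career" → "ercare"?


Word: "career", Candidate: "ercare"
Method: check if candidate is substring of word+word
"careercareer" contains "ercare"? Yes
Is rotation = Yes


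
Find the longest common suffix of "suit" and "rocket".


Word 1: "suit"
Word 2: "rocket"
Comparing from end:
  Pos -1: 't' == 't'
  Pos -2: 'i' != 'e' (stop)
LCS = "t" (length 1)


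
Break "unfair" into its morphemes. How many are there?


Word: "unfair"
Morphemes: un- / fair
Each morpheme carries meaning
= 2 morphemes


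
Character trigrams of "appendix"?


Word: "appendix" (length 8)
Number of trigrams = 8 - 3 + 1 = 6
  Position 0: "app"
  Position 1: "ppe"
  Position 2: "pen"
  Position 3: "end"
  Position 4: "ndi"
  Position 5: "dix"
Trigrams = "app", "ppe", "pen", "end", "ndi", "dix"


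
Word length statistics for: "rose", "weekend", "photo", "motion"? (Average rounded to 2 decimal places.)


Lengths: "rose"=4, "weekend"=7, "photo"=5, "motion"=6
Sum = 22, Count = 4
Average = 22/4 = 5.50
= avg=5.50, min=4, max=7


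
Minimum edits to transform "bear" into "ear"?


Word 1: "bear" (length 4)
Word 2: "ear" (length 3)
One optimal edit sequence (insert/delete/substitute each cost 1):
  1. delete 'b'  (+1)
  2. keep 'e'
  3. keep 'a'
  4. keep 'r'
Total edit operations: 1
Edit distance = 1


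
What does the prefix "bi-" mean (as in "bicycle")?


Prefix: bi-
Example: bicycle (bi- + cycle)
Meaning = two


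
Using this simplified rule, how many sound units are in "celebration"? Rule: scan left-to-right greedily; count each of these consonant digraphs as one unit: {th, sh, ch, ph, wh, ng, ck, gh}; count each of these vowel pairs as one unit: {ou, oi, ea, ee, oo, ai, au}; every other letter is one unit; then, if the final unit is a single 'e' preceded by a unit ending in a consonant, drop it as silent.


Word: "celebration" (11 letters)
Left-to-right scan:
  [1] 'c' (letter)
  [2] 'e' (letter)
  [3] 'l' (letter)
  [4] 'e' (letter)
  [5] 'b' (letter)
  [6] 'r' (letter)
  [7] 'a' (letter)
  [8] 't' (letter)
  [9] 'i' (letter)
  [10] 'o' (letter)
  [11] 'n' (letter)
Units from scan: 11
Sound units = 11 units


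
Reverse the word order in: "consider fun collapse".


Original: "consider fun collapse"
Words (1..n): consider | fun | collapse
Reversed (n..1): collapse | fun | consider
Result = "collapse fun consider"


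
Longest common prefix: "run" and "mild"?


Word 1: "run"
Word 2: "mild"
Comparing from start:
  Pos 0: 'r' != 'm' (stop)
LCP = "" (length 0)


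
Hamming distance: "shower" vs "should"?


Comparing character by character (same length = 6):
  Pos 0: 's' vs 's' =
  Pos 1: 'h' vs 'h' =
  Pos 2: 'o' vs 'o' =
  Pos 3: 'w' vs 'u' !=
  Pos 4: 'e' vs 'l' !=
  Pos 5: 'r' vs 'd' !=
Hamming distance = 3


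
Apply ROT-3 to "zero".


Word: "zero"
Shift: 3
Each letter → (letter + shift) mod 26:
  'z' (25) + 3 = 2 → 'c'
  'e' (4) + 3 = 7 → 'h'
  'r' (17) + 3 = 20 → 'u'
  'o' (14) + 3 = 17 → 'r'
Result = "chur"


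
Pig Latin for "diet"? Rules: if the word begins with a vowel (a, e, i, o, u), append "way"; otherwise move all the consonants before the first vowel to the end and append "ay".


Word: "diet"
Starts with consonant(s) → move to end, add 'ay'
Consonant cluster: "d"
Pig Latin = "ietday"


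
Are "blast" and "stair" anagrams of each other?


Word 1: "blast" → sorted: ablst
Word 2: "stair" → sorted: airst
Same letters? ablst != airst
Anagram = No


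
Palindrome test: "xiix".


Word: "xiix"
Reversed: "xiix"
Forward == Backward? xiix == xiix
Palindrome = Yes


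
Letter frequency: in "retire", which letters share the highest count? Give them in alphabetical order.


Word: "retire"
Letter counts:
  'e': 2
  'i': 1
  'r': 2
  't': 1
Maximum count = 2
Most frequent = 'e', 'r' (2 times each)


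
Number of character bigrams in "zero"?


Word: "zero" (length 4)
Number of 2-grams = length - 2 + 1 = 4 - 2 + 1
= 3


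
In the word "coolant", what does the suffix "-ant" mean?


Suffix: -ant
Example: coolant = cool + -ant
Meaning = one who / that which


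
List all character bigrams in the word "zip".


Word: "zip" (length 3)
Number of bigrams = 3 - 2 + 1 = 2
  Position 0: "zi"
  Position 1: "ip"
Bigrams = "zi", "ip"


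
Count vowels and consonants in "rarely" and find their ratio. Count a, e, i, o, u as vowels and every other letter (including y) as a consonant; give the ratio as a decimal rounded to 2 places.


Word: "rarely"
Vowels (a,e,i,o,u): 2
Consonants: 4
Ratio = 2/4
= 0.50


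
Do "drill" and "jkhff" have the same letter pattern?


Pattern of "drill": [0, 1, 2, 3, 3]
Pattern of "jkhff": [0, 1, 2, 3, 3]
Patterns match
Same pattern = Yes


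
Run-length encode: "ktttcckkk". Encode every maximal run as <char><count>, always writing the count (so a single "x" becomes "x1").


String: "ktttcckkk"
Scanning for consecutive runs:
  'k' x 1
  't' x 3
  'c' x 2
  'k' x 3
RLE = "k1t3c2k3"


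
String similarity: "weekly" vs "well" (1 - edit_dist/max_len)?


Word 1: "weekly" (length 6)
Word 2: "well" (length 4)
One optimal edit sequence:
  1. keep 'w'
  2. delete 'e'  (+1)
  3. keep 'e'
  4. delete 'k'  (+1)
  5. keep 'l'
  6. substitute 'y' -> 'l'  (+1)
Edit distance = 3
Max length = max(6, 4) = 6
Similarity = 1 - 3/6
= 0.5000


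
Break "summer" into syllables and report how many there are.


Word: "summer"
Syllable breakdown: sum / mer
Counting: 2 parts
= 2 syllables


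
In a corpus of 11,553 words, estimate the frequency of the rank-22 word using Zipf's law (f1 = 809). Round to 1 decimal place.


Zipf's law: f(r) = f(1) / r
f(1) = 809
f(22) = 809 / 22
= 36.8 occurrences


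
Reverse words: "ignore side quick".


Original: "ignore side quick"
Words (1..n): ignore | side | quick
Reversed (n..1): quick | side | ignore
Result = "quick side ignore"


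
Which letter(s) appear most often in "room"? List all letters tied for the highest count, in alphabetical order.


Word: "room"
Letter counts:
  'm': 1
  'o': 2
  'r': 1
Maximum count = 2
Most frequent = 'o' (2 times each)


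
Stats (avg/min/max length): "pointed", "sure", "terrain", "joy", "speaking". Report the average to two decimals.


Lengths: "pointed"=7, "sure"=4, "terrain"=7, "joy"=3, "speaking"=8
Sum = 29, Count = 5
Average = 29/5 = 5.80
= avg=5.80, min=3, max=8


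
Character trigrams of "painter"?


Word: "painter" (length 7)
Number of trigrams = 7 - 3 + 1 = 5
  Position 0: "pai"
  Position 1: "ain"
  Position 2: "int"
  Position 3: "nte"
  Position 4: "ter"
Trigrams = "pai", "ain", "int", "nte", "ter"


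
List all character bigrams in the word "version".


Word: "version" (length 7)
Number of bigrams = 7 - 2 + 1 = 6
  Position 0: "ve"
  Position 1: "er"
  Position 2: "rs"
  Position 3: "si"
  Position 4: "io"
  Position 5: "on"
Bigrams = "ve", "er", "rs", "si", "io", "on"


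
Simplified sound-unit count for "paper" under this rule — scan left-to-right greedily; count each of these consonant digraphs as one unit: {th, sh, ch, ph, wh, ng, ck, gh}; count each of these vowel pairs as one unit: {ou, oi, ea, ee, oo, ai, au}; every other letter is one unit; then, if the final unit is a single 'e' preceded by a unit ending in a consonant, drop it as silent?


Word: "paper" (5 letters)
Left-to-right scan:
  1. 'p' (letter)
  2. 'a' (letter)
  3. 'p' (letter)
  4. 'e' (letter)
  5. 'r' (letter)
Units from scan: 5
Sound units = 5 units


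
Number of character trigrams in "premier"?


Word: "premier" (length 7)
Number of 3-grams = length - 3 + 1 = 7 - 3 + 1
= 5


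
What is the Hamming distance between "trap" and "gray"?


Comparing character by character (same length = 4):
  Pos 0: 't' vs 'g' !=
  Pos 1: 'r' vs 'r' =
  Pos 2: 'a' vs 'a' =
  Pos 3: 'p' vs 'y' !=
Hamming distance = 2


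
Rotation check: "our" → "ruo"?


Word: "our", Candidate: "ruo"
Method: check if candidate is substring of word+word
"ourour" contains "ruo"? No
Is rotation = No


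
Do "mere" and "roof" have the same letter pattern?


Pattern of "mere": [0, 1, 2, 1]
Pattern of "roof": [0, 1, 1, 2]
Patterns do not match
Same pattern = No


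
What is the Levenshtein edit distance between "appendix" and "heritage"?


Word 1: "appendix" (length 8)
Word 2: "heritage" (length 8)
One optimal edit sequence (insert/delete/substitute each cost 1):
  1. substitute 'a' -> 'h'  (+1)
  2. substitute 'p' -> 'e'  (+1)
  3. substitute 'p' -> 'r'  (+1)
  4. substitute 'e' -> 'i'  (+1)
  5. substitute 'n' -> 't'  (+1)
  6. substitute 'd' -> 'a'  (+1)
  7. substitute 'i' -> 'g'  (+1)
  8. substitute 'x' -> 'e'  (+1)
Total edit operations: 8
Edit distance = 8


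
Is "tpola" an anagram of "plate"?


Word 1: "plate" → sorted: aelpt
Word 2: "tpola" → sorted: alopt
Same letters? aelpt != alopt
Anagram = No


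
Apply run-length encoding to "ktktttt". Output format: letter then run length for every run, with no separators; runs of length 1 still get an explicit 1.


String: "ktktttt"
Scanning for consecutive runs:
  'k' x 1
  't' x 1
  'k' x 1
  't' x 4
RLE = "k1t1k1t4"


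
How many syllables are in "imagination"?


Word: "imagination"
Syllable breakdown: i-mag-i-na-tion
Counting: 5 parts
= 5 syllables


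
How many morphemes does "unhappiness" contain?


Word: "unhappiness"
Morphemes: un- | happi | -ness
Each morpheme carries meaning
= 3 morphemes


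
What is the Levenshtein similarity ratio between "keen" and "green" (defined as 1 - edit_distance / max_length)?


Word 1: "keen" (length 4)
Word 2: "green" (length 5)
One optimal edit sequence:
  1. insert 'g'  (+1)
  2. substitute 'k' -> 'r'  (+1)
  3. keep 'e'
  4. keep 'e'
  5. keep 'n'
Edit distance = 2
Max length = max(4, 5) = 5
Similarity = 1 - 2/5
= 0.6000


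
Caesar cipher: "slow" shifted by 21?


Word: "slow"
Shift: 21
Each letter → (letter + shift) mod 26:
  's' (18) + 21 = 13 → 'n'
  'l' (11) + 21 = 6 → 'g'
  'o' (14) + 21 = 9 → 'j'
  'w' (22) + 21 = 17 → 'r'
Result = "ngjr"


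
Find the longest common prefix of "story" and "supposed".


Word 1: "story"
Word 2: "supposed"
Comparing from start:
  Pos 0: 's' == 's'
  Pos 1: 't' != 'u' (stop)
LCP = "s" (length 1)


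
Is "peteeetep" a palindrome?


Word: "peteeetep"
Reversed: "peteeetep"
Forward == Backward? peteeetep == peteeetep
Palindrome = Yes


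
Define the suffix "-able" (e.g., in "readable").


Suffix: -able
Example: readable = read + -able
Meaning = capable of


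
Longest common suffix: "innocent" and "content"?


Word 1: "innocent"
Word 2: "content"
Comparing from end:
  Pos -1: 't' == 't'
  Pos -2: 'n' == 'n'
  Pos -3: 'e' == 'e'
  Pos -4: 'c' != 't' (stop)
LCS = "ent" (length 3)


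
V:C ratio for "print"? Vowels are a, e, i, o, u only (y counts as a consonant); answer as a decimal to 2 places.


Word: "print"
Vowels (a,e,i,o,u): 1
Consonants: 4
Ratio = 1/4
= 0.25


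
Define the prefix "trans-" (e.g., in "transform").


Prefix: trans-
As in: transform -> trans- + form
Meaning = across


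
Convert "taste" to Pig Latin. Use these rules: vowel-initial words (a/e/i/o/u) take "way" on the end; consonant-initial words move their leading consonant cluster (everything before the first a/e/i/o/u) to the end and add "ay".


Word: "taste"
Starts with consonant(s) → move to end, add 'ay'
Consonant cluster: "t"
Pig Latin = "astetay"


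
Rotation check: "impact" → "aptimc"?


Word: "impact", Candidate: "aptimc"
Method: check if candidate is substring of word+word
"impactimpact" contains "aptimc"? No
Is rotation = No


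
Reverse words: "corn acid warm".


Original: "corn acid warm"
Words (1..n): corn | acid | warm
Reversed (n..1): warm | acid | corn
Result = "warm acid corn"


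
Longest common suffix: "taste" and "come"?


Word 1: "taste"
Word 2: "come"
Comparing from end:
  Pos -1: 'e' == 'e'
  Pos -2: 't' != 'm' (stop)
LCS = "e" (length 1)


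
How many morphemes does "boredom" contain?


Word: "boredom"
Morphemes: bore + -dom
Each morpheme carries meaning
= 2 morphemes


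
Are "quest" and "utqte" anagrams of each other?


Word 1: "quest" → sorted: eqstu
Word 2: "utqte" → sorted: eqttu
Same letters? eqstu != eqttu
Anagram = No


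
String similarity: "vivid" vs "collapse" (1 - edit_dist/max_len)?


Word 1: "vivid" (length 5)
Word 2: "collapse" (length 8)
One optimal edit sequence:
  1. insert 'c'  (+1)
  2. insert 'o'  (+1)
  3. insert 'l'  (+1)
  4. substitute 'v' -> 'l'  (+1)
  5. substitute 'i' -> 'a'  (+1)
  6. substitute 'v' -> 'p'  (+1)
  7. substitute 'i' -> 's'  (+1)
  8. substitute 'd' -> 'e'  (+1)
Edit distance = 8
Max length = max(5, 8) = 8
Similarity = 1 - 8/8
= 0.0000


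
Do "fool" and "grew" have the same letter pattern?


Pattern of "fool": [0, 1, 1, 2]
Pattern of "grew": [0, 1, 2, 3]
Patterns do not match
Same pattern = No
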